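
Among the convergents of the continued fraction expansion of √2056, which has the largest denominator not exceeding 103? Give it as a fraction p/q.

√2056 = [45; 2, 1, 10, 1, 2, 90, …] (period length 6).
Convergents:
  p_0/q_0 = 45/1
  p_1/q_1 = 91/2
  p_2/q_2 = 136/3
  p_3/q_3 = 1451/32
  p_4/q_4 = 1587/35
  p_5/q_5 = 4625/102
  p_6/q_6 = 417837/9215
q_5 = 102 ≤ 103 < 9215 = q_6, so the answer is 4625/102.

4625/102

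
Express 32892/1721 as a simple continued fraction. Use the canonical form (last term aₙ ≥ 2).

[19; 8, 1, 11, 16]

32892 = 19·1721 + 193
1721 = 8·193 + 177
193 = 1·177 + 16
177 = 11·16 + 1
16 = 16·1 + 0  (stop)
So 32892/1721 = [19; 8, 1, 11, 16].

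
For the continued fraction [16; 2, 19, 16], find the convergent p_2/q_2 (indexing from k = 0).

Using pₖ = aₖpₖ₋₁ + pₖ₋₂, qₖ = aₖqₖ₋₁ + qₖ₋₂ (with p₋₁=1, p₋₂=0, q₋₁=0, q₋₂=1):
  k=0: a=16, p=16, q=1
  k=1: a=2, p=33, q=2
  k=2: a=19, p=643, q=39

643/39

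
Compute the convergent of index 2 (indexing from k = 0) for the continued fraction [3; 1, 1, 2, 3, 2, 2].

Using pₖ = aₖpₖ₋₁ + pₖ₋₂, qₖ = aₖqₖ₋₁ + qₖ₋₂ (with p₋₁=1, p₋₂=0, q₋₁=0, q₋₂=1):
  k=0: a=3, p=3, q=1
  k=1: a=1, p=4, q=1
  k=2: a=1, p=7, q=2

7/2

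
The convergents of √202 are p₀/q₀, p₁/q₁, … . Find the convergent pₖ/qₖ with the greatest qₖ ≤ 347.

3141/221

√202 = [14; 4, 1, 2, 2, 1, 4, 28, …] (period length 7).
Convergents:
  p_0/q_0 = 14/1
  p_1/q_1 = 57/4
  p_2/q_2 = 71/5
  p_3/q_3 = 199/14
  p_4/q_4 = 469/33
  p_5/q_5 = 668/47
  p_6/q_6 = 3141/221
  p_7/q_7 = 88616/6235
q_6 = 221 ≤ 347 < 6235 = q_7, so the answer is 3141/221.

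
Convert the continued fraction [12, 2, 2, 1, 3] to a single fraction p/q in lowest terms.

323/26

Using pₖ = aₖpₖ₋₁ + pₖ₋₂ and qₖ = aₖqₖ₋₁ + qₖ₋₂:
  k=0: a=12, p=12, q=1
  k=1: a=2, p=25, q=2
  k=2: a=2, p=62, q=5
  k=3: a=1, p=87, q=7
  k=4: a=3, p=323, q=26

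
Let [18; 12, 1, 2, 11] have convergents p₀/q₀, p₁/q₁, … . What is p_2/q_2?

Using pₖ = aₖpₖ₋₁ + pₖ₋₂, qₖ = aₖqₖ₋₁ + qₖ₋₂ (with p₋₁=1, p₋₂=0, q₋₁=0, q₋₂=1):
  k=0: a=18, p=18, q=1
  k=1: a=12, p=217, q=12
  k=2: a=1, p=235, q=13

235/13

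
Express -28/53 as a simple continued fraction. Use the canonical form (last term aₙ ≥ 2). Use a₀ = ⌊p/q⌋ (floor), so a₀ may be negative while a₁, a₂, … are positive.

[-1; 2, 8, 3]

-28 = -1×53 + 25
53 = 2×25 + 3
25 = 8×3 + 1
3 = 3×1 + 0  (stop)
So -28/53 = [-1; 2, 8, 3].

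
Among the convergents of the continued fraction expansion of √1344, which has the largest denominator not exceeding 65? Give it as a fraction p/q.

√1344 = [36; 1, 1, 1, 17, 1, 1, 1, 72, …] (period length 8).
Convergents:
  p_0/q_0 = 36/1
  p_1/q_1 = 37/1
  p_2/q_2 = 73/2
  p_3/q_3 = 110/3
  p_4/q_4 = 1943/53
  p_5/q_5 = 2053/56
  p_6/q_6 = 3996/109
q_5 = 56 ≤ 65 < 109 = q_6, so the answer is 2053/56.

2053/56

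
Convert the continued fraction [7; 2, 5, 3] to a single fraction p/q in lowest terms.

Fold from the inside: start with 3/1.
  5 + 1/3 = 16/3
  2 + 3/16 = 35/16
  7 + 16/35 = 261/35

261/35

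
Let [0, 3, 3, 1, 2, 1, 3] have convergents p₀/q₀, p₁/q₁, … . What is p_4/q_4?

Using pₖ = aₖpₖ₋₁ + pₖ₋₂, qₖ = aₖqₖ₋₁ + qₖ₋₂ (with p₋₁=1, p₋₂=0, q₋₁=0, q₋₂=1):
  k=0: a=0, p=0, q=1
  k=1: a=3, p=1, q=3
  k=2: a=3, p=3, q=10
  k=3: a=1, p=4, q=13
  k=4: a=2, p=11, q=36

11/36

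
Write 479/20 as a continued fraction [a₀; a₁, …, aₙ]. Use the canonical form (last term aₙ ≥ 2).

[23; 1, 19]

479 = 23·20 + 19
20 = 1·19 + 1
19 = 19·1 + 0  (stop)
So 479/20 = [23; 1, 19].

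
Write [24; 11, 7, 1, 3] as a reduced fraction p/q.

Using pₖ = aₖpₖ₋₁ + pₖ₋₂ and qₖ = aₖqₖ₋₁ + qₖ₋₂:
  k=0: a=24, p=24, q=1
  k=1: a=11, p=265, q=11
  k=2: a=7, p=1879, q=78
  k=3: a=1, p=2144, q=89
  k=4: a=3, p=8311, q=345

8311/345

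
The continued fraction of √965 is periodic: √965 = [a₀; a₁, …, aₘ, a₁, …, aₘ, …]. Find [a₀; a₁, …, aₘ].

a₀ = ⌊√965⌋ = 31.
With m₀=0, d₀=1 and mₖ₊₁ = dₖaₖ − mₖ, dₖ₊₁ = (n − mₖ₊₁²)/dₖ, aₖ₊₁ = ⌊(a₀+mₖ₊₁)/dₖ₊₁⌋:
  k=1: m=31, d=4, a=15
  k=2: m=29, d=31, a=1
  k=3: m=2, d=31, a=1
  k=4: m=29, d=4, a=15
  k=5: m=31, d=1, a=62
d=1 and a=2a₀=62 at k=5, so the next step gives (m, d) = (31, 4) again — its k=1 value — and the period has length 5.

[31; 15, 1, 1, 15, 62]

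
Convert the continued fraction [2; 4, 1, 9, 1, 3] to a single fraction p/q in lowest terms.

465/211

Fold from the inside: start with 3/1.
  1 + 1/3 = 4/3
  9 + 3/4 = 39/4
  1 + 4/39 = 43/39
  4 + 39/43 = 211/43
  2 + 43/211 = 465/211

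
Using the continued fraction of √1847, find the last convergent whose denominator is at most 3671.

157037/3654

√1847 = [42; 1, 41, 1, 84, …] (period length 4).
Convergents:
  p_0/q_0 = 42/1
  p_1/q_1 = 43/1
  p_2/q_2 = 1805/42
  p_3/q_3 = 1848/43
  p_4/q_4 = 157037/3654
  p_5/q_5 = 158885/3697
q_4 = 3654 ≤ 3671 < 3697 = q_5, so the answer is 157037/3654.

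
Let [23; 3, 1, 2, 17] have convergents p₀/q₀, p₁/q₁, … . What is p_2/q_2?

Using pₖ = aₖpₖ₋₁ + pₖ₋₂, qₖ = aₖqₖ₋₁ + qₖ₋₂ (with p₋₁=1, p₋₂=0, q₋₁=0, q₋₂=1):
  k=0: a=23, p=23, q=1
  k=1: a=3, p=70, q=3
  k=2: a=1, p=93, q=4

93/4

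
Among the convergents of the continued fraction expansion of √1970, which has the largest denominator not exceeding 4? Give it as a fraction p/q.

133/3

√1970 = [44; 2, 1, 1, 2, 88, …] (period length 5).
Convergents:
  p_0/q_0 = 44/1
  p_1/q_1 = 89/2
  p_2/q_2 = 133/3
  p_3/q_3 = 222/5
q_2 = 3 ≤ 4 < 5 = q_3, so the answer is 133/3.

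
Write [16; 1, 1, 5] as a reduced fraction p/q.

182/11

Using pₖ = aₖpₖ₋₁ + pₖ₋₂ and qₖ = aₖqₖ₋₁ + qₖ₋₂:
  k=0: a=16, p=16, q=1
  k=1: a=1, p=17, q=1
  k=2: a=1, p=33, q=2
  k=3: a=5, p=182, q=11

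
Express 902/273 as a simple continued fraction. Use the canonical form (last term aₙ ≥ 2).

902 = 3×273 + 83
273 = 3×83 + 24
83 = 3×24 + 11
24 = 2×11 + 2
11 = 5×2 + 1
2 = 2×1 + 0  (stop)
So 902/273 = [3; 3, 3, 2, 5, 2].

[3; 3, 3, 2, 5, 2]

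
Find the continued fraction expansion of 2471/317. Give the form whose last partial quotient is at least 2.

[7; 1, 3, 1, 7, 8]

2471 = 7*317 + 252
317 = 1*252 + 65
252 = 3*65 + 57
65 = 1*57 + 8
57 = 7*8 + 1
8 = 8*1 + 0  (stop)
So 2471/317 = [7; 1, 3, 1, 7, 8].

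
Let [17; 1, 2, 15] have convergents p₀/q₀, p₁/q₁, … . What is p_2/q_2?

Using pₖ = aₖpₖ₋₁ + pₖ₋₂, qₖ = aₖqₖ₋₁ + qₖ₋₂ (with p₋₁=1, p₋₂=0, q₋₁=0, q₋₂=1):
  k=0: a=17, p=17, q=1
  k=1: a=1, p=18, q=1
  k=2: a=2, p=53, q=3

53/3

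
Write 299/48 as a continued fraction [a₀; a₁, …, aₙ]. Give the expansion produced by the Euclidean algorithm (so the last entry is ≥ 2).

299 = 6·48 + 11
48 = 4·11 + 4
11 = 2·4 + 3
4 = 1·3 + 1
3 = 3·1 + 0  (stop)
So 299/48 = [6; 4, 2, 1, 3].

[6; 4, 2, 1, 3]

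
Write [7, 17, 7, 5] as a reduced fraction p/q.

4355/617

Fold from the inside: start with 5/1.
  7 + 1/5 = 36/5
  17 + 5/36 = 617/36
  7 + 36/617 = 4355/617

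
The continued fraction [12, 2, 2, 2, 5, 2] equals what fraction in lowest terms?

1763/142

Using pₖ = aₖpₖ₋₁ + pₖ₋₂ and qₖ = aₖqₖ₋₁ + qₖ₋₂:
  k=0: a=12, p=12, q=1
  k=1: a=2, p=25, q=2
  k=2: a=2, p=62, q=5
  k=3: a=2, p=149, q=12
  k=4: a=5, p=807, q=65
  k=5: a=2, p=1763, q=142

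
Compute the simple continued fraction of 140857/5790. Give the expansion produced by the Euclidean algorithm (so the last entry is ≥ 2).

[24; 3, 19, 6, 5, 3]

140857 = 24*5790 + 1897
5790 = 3*1897 + 99
1897 = 19*99 + 16
99 = 6*16 + 3
16 = 5*3 + 1
3 = 3*1 + 0  (stop)
So 140857/5790 = [24; 3, 19, 6, 5, 3].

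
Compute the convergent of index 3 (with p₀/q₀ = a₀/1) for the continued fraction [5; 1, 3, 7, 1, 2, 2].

Using pₖ = aₖpₖ₋₁ + pₖ₋₂, qₖ = aₖqₖ₋₁ + qₖ₋₂ (with p₋₁=1, p₋₂=0, q₋₁=0, q₋₂=1):
  k=0: a=5, p=5, q=1
  k=1: a=1, p=6, q=1
  k=2: a=3, p=23, q=4
  k=3: a=7, p=167, q=29

167/29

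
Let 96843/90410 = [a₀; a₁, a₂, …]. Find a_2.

96843 = 1·90410 + 6433   →  a_0 = 1
90410 = 14·6433 + 348   →  a_1 = 14
6433 = 18·348 + 169   →  a_2 = 18

18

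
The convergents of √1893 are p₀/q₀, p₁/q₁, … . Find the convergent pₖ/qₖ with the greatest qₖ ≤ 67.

2567/59

√1893 = [43; 1, 1, 28, 1, 1, 86, …] (period length 6).
Convergents:
  p_0/q_0 = 43/1
  p_1/q_1 = 44/1
  p_2/q_2 = 87/2
  p_3/q_3 = 2480/57
  p_4/q_4 = 2567/59
  p_5/q_5 = 5047/116
q_4 = 59 ≤ 67 < 116 = q_5, so the answer is 2567/59.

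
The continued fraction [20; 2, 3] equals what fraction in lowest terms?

143/7

Fold from the inside: start with 3/1.
  2 + 1/3 = 7/3
  20 + 3/7 = 143/7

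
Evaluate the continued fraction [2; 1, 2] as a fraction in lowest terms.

8/3

Fold from the inside: start with 2/1.
  1 + 1/2 = 3/2
  2 + 2/3 = 8/3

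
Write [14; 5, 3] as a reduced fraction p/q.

Using pₖ = aₖpₖ₋₁ + pₖ₋₂ and qₖ = aₖqₖ₋₁ + qₖ₋₂:
  k=0: a=14, p=14, q=1
  k=1: a=5, p=71, q=5
  k=2: a=3, p=227, q=16

227/16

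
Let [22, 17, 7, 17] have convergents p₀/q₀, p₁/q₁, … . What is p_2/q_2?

Using pₖ = aₖpₖ₋₁ + pₖ₋₂, qₖ = aₖqₖ₋₁ + qₖ₋₂ (with p₋₁=1, p₋₂=0, q₋₁=0, q₋₂=1):
  k=0: a=22, p=22, q=1
  k=1: a=17, p=375, q=17
  k=2: a=7, p=2647, q=120

2647/120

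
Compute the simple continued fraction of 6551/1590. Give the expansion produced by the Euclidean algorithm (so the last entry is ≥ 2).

[4; 8, 3, 12, 2, 2]

6551 = 4·1590 + 191
1590 = 8·191 + 62
191 = 3·62 + 5
62 = 12·5 + 2
5 = 2·2 + 1
2 = 2·1 + 0  (stop)
So 6551/1590 = [4; 8, 3, 12, 2, 2].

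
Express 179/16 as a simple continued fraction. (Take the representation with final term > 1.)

[11; 5, 3]

179 = 11·16 + 3
16 = 5·3 + 1
3 = 3·1 + 0  (stop)
So 179/16 = [11; 5, 3].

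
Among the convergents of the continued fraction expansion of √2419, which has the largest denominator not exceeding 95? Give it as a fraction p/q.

√2419 = [49; 5, 2, 5, 98, …] (period length 4).
Convergents:
  p_0/q_0 = 49/1
  p_1/q_1 = 246/5
  p_2/q_2 = 541/11
  p_3/q_3 = 2951/60
  p_4/q_4 = 289739/5891
q_3 = 60 ≤ 95 < 5891 = q_4, so the answer is 2951/60.

2951/60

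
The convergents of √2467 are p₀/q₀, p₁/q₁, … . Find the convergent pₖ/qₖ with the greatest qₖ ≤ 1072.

22202/447

√2467 = [49; 1, 2, 49, 2, 1, 98, …] (period length 6).
Convergents:
  p_0/q_0 = 49/1
  p_1/q_1 = 50/1
  p_2/q_2 = 149/3
  p_3/q_3 = 7351/148
  p_4/q_4 = 14851/299
  p_5/q_5 = 22202/447
  p_6/q_6 = 2190647/44105
q_5 = 447 ≤ 1072 < 44105 = q_6, so the answer is 22202/447.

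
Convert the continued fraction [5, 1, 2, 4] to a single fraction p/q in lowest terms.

74/13

Fold from the inside: start with 4/1.
  2 + 1/4 = 9/4
  1 + 4/9 = 13/9
  5 + 9/13 = 74/13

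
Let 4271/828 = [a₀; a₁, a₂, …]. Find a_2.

3

4271 = 5·828 + 131   →  a_0 = 5
828 = 6·131 + 42   →  a_1 = 6
131 = 3·42 + 5   →  a_2 = 3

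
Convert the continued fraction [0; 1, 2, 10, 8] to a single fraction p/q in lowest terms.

Using pₖ = aₖpₖ₋₁ + pₖ₋₂ and qₖ = aₖqₖ₋₁ + qₖ₋₂:
  k=0: a=0, p=0, q=1
  k=1: a=1, p=1, q=1
  k=2: a=2, p=2, q=3
  k=3: a=10, p=21, q=31
  k=4: a=8, p=170, q=251

170/251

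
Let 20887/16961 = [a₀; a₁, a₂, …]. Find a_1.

20887 = 1·16961 + 3926   →  a_0 = 1
16961 = 4·3926 + 1257   →  a_1 = 4

4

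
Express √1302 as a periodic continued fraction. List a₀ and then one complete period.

a₀ = ⌊√1302⌋ = 36.

[36; 12, 72]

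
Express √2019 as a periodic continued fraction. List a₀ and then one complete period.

[44; 1, 13, 1, 88]

a₀ = ⌊√2019⌋ = 44.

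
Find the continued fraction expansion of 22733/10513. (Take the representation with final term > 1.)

22733 = 2*10513 + 1707
10513 = 6*1707 + 271
1707 = 6*271 + 81
271 = 3*81 + 28
81 = 2*28 + 25
28 = 1*25 + 3
25 = 8*3 + 1
3 = 3*1 + 0  (stop)
So 22733/10513 = [2; 6, 6, 3, 2, 1, 8, 3].

[2; 6, 6, 3, 2, 1, 8, 3]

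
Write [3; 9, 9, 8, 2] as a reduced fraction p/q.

4391/1412

Fold from the inside: start with 2/1.
  8 + 1/2 = 17/2
  9 + 2/17 = 155/17
  9 + 17/155 = 1412/155
  3 + 155/1412 = 4391/1412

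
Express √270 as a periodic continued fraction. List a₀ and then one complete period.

a₀ = ⌊√270⌋ = 16.

[16; 2, 3, 6, 3, 2, 32]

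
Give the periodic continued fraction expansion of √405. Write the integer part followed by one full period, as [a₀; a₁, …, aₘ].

[20; 8, 40]

a₀ = ⌊√405⌋ = 20.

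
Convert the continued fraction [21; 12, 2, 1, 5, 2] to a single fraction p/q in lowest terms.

9634/457

Using pₖ = aₖpₖ₋₁ + pₖ₋₂ and qₖ = aₖqₖ₋₁ + qₖ₋₂:
  k=0: a=21, p=21, q=1
  k=1: a=12, p=253, q=12
  k=2: a=2, p=527, q=25
  k=3: a=1, p=780, q=37
  k=4: a=5, p=4427, q=210
  k=5: a=2, p=9634, q=457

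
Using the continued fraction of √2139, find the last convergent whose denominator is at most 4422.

68449/1480

√2139 = [46; 4, 92, …] (period length 2).
Convergents:
  p_0/q_0 = 46/1
  p_1/q_1 = 185/4
  p_2/q_2 = 17066/369
  p_3/q_3 = 68449/1480
  p_4/q_4 = 6314374/136529
q_3 = 1480 ≤ 4422 < 136529 = q_4, so the answer is 68449/1480.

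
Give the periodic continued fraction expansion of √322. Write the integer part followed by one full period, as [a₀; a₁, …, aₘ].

[17; 1, 16, 1, 34]

a₀ = ⌊√322⌋ = 17.
With m₀=0, d₀=1 and mₖ₊₁ = dₖaₖ − mₖ, dₖ₊₁ = (n − mₖ₊₁²)/dₖ, aₖ₊₁ = ⌊(a₀+mₖ₊₁)/dₖ₊₁⌋:
  k=1: m=17, d=33, a=1
  k=2: m=16, d=2, a=16
  k=3: m=16, d=33, a=1
  k=4: m=17, d=1, a=34
d=1 and a=2a₀=34 at k=4, so the next step gives (m, d) = (17, 33) again — its k=1 value — and the period has length 4.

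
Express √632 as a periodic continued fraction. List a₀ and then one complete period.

[25; 7, 6, 7, 50]

a₀ = ⌊√632⌋ = 25.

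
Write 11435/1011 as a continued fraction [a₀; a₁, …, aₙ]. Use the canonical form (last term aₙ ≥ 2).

11435 = 11×1011 + 314
1011 = 3×314 + 69
314 = 4×69 + 38
69 = 1×38 + 31
38 = 1×31 + 7
31 = 4×7 + 3
7 = 2×3 + 1
3 = 3×1 + 0  (stop)
So 11435/1011 = [11; 3, 4, 1, 1, 4, 2, 3].

[11; 3, 4, 1, 1, 4, 2, 3]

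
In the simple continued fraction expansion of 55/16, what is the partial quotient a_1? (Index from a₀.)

2

55 = 3·16 + 7   →  a_0 = 3
16 = 2·7 + 2   →  a_1 = 2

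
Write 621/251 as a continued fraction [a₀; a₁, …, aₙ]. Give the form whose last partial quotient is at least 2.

621 = 2*251 + 119
251 = 2*119 + 13
119 = 9*13 + 2
13 = 6*2 + 1
2 = 2*1 + 0  (stop)
So 621/251 = [2; 2, 9, 6, 2].

[2; 2, 9, 6, 2]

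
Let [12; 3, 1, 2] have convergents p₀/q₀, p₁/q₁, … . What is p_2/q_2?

Using pₖ = aₖpₖ₋₁ + pₖ₋₂, qₖ = aₖqₖ₋₁ + qₖ₋₂ (with p₋₁=1, p₋₂=0, q₋₁=0, q₋₂=1):
  k=0: a=12, p=12, q=1
  k=1: a=3, p=37, q=3
  k=2: a=1, p=49, q=4

49/4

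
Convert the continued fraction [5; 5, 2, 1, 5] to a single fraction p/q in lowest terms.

Using pₖ = aₖpₖ₋₁ + pₖ₋₂ and qₖ = aₖqₖ₋₁ + qₖ₋₂:
  k=0: a=5, p=5, q=1
  k=1: a=5, p=26, q=5
  k=2: a=2, p=57, q=11
  k=3: a=1, p=83, q=16
  k=4: a=5, p=472, q=91

472/91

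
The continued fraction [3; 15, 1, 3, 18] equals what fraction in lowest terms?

3523/1150

Using pₖ = aₖpₖ₋₁ + pₖ₋₂ and qₖ = aₖqₖ₋₁ + qₖ₋₂:
  k=0: a=3, p=3, q=1
  k=1: a=15, p=46, q=15
  k=2: a=1, p=49, q=16
  k=3: a=3, p=193, q=63
  k=4: a=18, p=3523, q=1150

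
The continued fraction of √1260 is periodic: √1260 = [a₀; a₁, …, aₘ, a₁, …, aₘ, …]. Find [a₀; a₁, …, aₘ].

a₀ = ⌊√1260⌋ = 35.

[35; 2, 70]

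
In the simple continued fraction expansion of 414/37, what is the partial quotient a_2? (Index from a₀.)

414 = 11·37 + 7   →  a_0 = 11
37 = 5·7 + 2   →  a_1 = 5
7 = 3·2 + 1   →  a_2 = 3

3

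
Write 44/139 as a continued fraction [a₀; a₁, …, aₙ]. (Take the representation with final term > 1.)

44 = 0*139 + 44
139 = 3*44 + 7
44 = 6*7 + 2
7 = 3*2 + 1
2 = 2*1 + 0  (stop)
So 44/139 = [0; 3, 6, 3, 2].

[0; 3, 6, 3, 2]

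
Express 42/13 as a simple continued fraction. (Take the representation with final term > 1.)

42 = 3×13 + 3
13 = 4×3 + 1
3 = 3×1 + 0  (stop)
So 42/13 = [3; 4, 3].

[3; 4, 3]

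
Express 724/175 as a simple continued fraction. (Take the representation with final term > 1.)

[4; 7, 3, 2, 3]

724 = 4×175 + 24
175 = 7×24 + 7
24 = 3×7 + 3
7 = 2×3 + 1
3 = 3×1 + 0  (stop)
So 724/175 = [4; 7, 3, 2, 3].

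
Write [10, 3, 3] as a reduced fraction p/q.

103/10

Fold from the inside: start with 3/1.
  3 + 1/3 = 10/3
  10 + 3/10 = 103/10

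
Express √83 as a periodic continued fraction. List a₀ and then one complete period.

a₀ = ⌊√83⌋ = 9.
With m₀=0, d₀=1 and mₖ₊₁ = dₖaₖ − mₖ, dₖ₊₁ = (n − mₖ₊₁²)/dₖ, aₖ₊₁ = ⌊(a₀+mₖ₊₁)/dₖ₊₁⌋:
  k=1: m=9, d=2, a=9
  k=2: m=9, d=1, a=18
d=1 and a=2a₀=18 at k=2, so the next step gives (m, d) = (9, 2) again — its k=1 value — and the period has length 2.

[9; 9, 18]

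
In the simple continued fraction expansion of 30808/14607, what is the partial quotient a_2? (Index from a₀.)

30808 = 2·14607 + 1594   →  a_0 = 2
14607 = 9·1594 + 261   →  a_1 = 9
1594 = 6·261 + 28   →  a_2 = 6

6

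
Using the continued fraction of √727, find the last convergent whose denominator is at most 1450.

38557/1430

√727 = [26; 1, 25, 1, 52, …] (period length 4).
Convergents:
  p_0/q_0 = 26/1
  p_1/q_1 = 27/1
  p_2/q_2 = 701/26
  p_3/q_3 = 728/27
  p_4/q_4 = 38557/1430
  p_5/q_5 = 39285/1457
q_4 = 1430 ≤ 1450 < 1457 = q_5, so the answer is 38557/1430.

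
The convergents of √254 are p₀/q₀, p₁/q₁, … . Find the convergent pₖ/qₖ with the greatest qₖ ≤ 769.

8144/511

√254 = [15; 1, 14, 1, 30, …] (period length 4).
Convergents:
  p_0/q_0 = 15/1
  p_1/q_1 = 16/1
  p_2/q_2 = 239/15
  p_3/q_3 = 255/16
  p_4/q_4 = 7889/495
  p_5/q_5 = 8144/511
  p_6/q_6 = 121905/7649
q_5 = 511 ≤ 769 < 7649 = q_6, so the answer is 8144/511.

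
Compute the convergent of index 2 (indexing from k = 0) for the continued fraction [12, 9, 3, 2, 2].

339/28

Using pₖ = aₖpₖ₋₁ + pₖ₋₂, qₖ = aₖqₖ₋₁ + qₖ₋₂ (with p₋₁=1, p₋₂=0, q₋₁=0, q₋₂=1):
  k=0: a=12, p=12, q=1
  k=1: a=9, p=109, q=9
  k=2: a=3, p=339, q=28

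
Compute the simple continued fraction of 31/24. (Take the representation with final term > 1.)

31 = 1×24 + 7
24 = 3×7 + 3
7 = 2×3 + 1
3 = 3×1 + 0  (stop)
So 31/24 = [1; 3, 2, 3].

[1; 3, 2, 3]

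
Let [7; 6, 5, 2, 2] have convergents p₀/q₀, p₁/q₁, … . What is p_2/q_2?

222/31

Using pₖ = aₖpₖ₋₁ + pₖ₋₂, qₖ = aₖqₖ₋₁ + qₖ₋₂ (with p₋₁=1, p₋₂=0, q₋₁=0, q₋₂=1):
  k=0: a=7, p=7, q=1
  k=1: a=6, p=43, q=6
  k=2: a=5, p=222, q=31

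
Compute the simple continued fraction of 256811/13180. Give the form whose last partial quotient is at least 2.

256811 = 19×13180 + 6391
13180 = 2×6391 + 398
6391 = 16×398 + 23
398 = 17×23 + 7
23 = 3×7 + 2
7 = 3×2 + 1
2 = 2×1 + 0  (stop)
So 256811/13180 = [19; 2, 16, 17, 3, 3, 2].

[19; 2, 16, 17, 3, 3, 2]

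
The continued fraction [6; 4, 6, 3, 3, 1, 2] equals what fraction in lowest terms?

Fold from the inside: start with 2/1.
  1 + 1/2 = 3/2
  3 + 2/3 = 11/3
  3 + 3/11 = 36/11
  6 + 11/36 = 227/36
  4 + 36/227 = 944/227
  6 + 227/944 = 5891/944

5891/944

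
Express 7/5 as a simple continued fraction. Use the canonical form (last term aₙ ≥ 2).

7 = 1×5 + 2
5 = 2×2 + 1
2 = 2×1 + 0  (stop)
So 7/5 = [1; 2, 2].

[1; 2, 2]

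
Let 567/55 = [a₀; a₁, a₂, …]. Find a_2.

567 = 10·55 + 17   →  a_0 = 10
55 = 3·17 + 4   →  a_1 = 3
17 = 4·4 + 1   →  a_2 = 4

4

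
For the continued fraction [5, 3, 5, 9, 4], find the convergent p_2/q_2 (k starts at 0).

Using pₖ = aₖpₖ₋₁ + pₖ₋₂, qₖ = aₖqₖ₋₁ + qₖ₋₂ (with p₋₁=1, p₋₂=0, q₋₁=0, q₋₂=1):
  k=0: a=5, p=5, q=1
  k=1: a=3, p=16, q=3
  k=2: a=5, p=85, q=16

85/16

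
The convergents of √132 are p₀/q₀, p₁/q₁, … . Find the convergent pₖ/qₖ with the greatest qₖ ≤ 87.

517/45

√132 = [11; 2, 22, …] (period length 2).
Convergents:
  p_0/q_0 = 11/1
  p_1/q_1 = 23/2
  p_2/q_2 = 517/45
  p_3/q_3 = 1057/92
q_2 = 45 ≤ 87 < 92 = q_3, so the answer is 517/45.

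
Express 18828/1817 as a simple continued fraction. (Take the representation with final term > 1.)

[10; 2, 1, 3, 5, 4, 3, 2]

18828 = 10×1817 + 658
1817 = 2×658 + 501
658 = 1×501 + 157
501 = 3×157 + 30
157 = 5×30 + 7
30 = 4×7 + 2
7 = 3×2 + 1
2 = 2×1 + 0  (stop)
So 18828/1817 = [10; 2, 1, 3, 5, 4, 3, 2].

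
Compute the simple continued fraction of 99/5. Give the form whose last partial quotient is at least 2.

99 = 19×5 + 4
5 = 1×4 + 1
4 = 4×1 + 0  (stop)
So 99/5 = [19; 1, 4].

[19; 1, 4]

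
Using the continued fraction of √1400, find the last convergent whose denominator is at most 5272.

167963/4489

√1400 = [37; 2, 2, 2, 74, …] (period length 4).
Convergents:
  p_0/q_0 = 37/1
  p_1/q_1 = 75/2
  p_2/q_2 = 187/5
  p_3/q_3 = 449/12
  p_4/q_4 = 33413/893
  p_5/q_5 = 67275/1798
  p_6/q_6 = 167963/4489
  p_7/q_7 = 403201/10776
q_6 = 4489 ≤ 5272 < 10776 = q_7, so the answer is 167963/4489.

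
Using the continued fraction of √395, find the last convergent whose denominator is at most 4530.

√395 = [19; 1, 6, 1, 38, …] (period length 4).
Convergents:
  p_0/q_0 = 19/1
  p_1/q_1 = 20/1
  p_2/q_2 = 139/7
  p_3/q_3 = 159/8
  p_4/q_4 = 6181/311
  p_5/q_5 = 6340/319
  p_6/q_6 = 44221/2225
  p_7/q_7 = 50561/2544
  p_8/q_8 = 1965539/98897
q_7 = 2544 ≤ 4530 < 98897 = q_8, so the answer is 50561/2544.

50561/2544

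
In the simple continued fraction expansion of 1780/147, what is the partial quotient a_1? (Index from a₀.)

9

1780 = 12·147 + 16   →  a_0 = 12
147 = 9·16 + 3   →  a_1 = 9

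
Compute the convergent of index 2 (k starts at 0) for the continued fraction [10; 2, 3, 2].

Using pₖ = aₖpₖ₋₁ + pₖ₋₂, qₖ = aₖqₖ₋₁ + qₖ₋₂ (with p₋₁=1, p₋₂=0, q₋₁=0, q₋₂=1):
  k=0: a=10, p=10, q=1
  k=1: a=2, p=21, q=2
  k=2: a=3, p=73, q=7

73/7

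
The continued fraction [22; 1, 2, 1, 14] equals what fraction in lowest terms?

1342/59

Using pₖ = aₖpₖ₋₁ + pₖ₋₂ and qₖ = aₖqₖ₋₁ + qₖ₋₂:
  k=0: a=22, p=22, q=1
  k=1: a=1, p=23, q=1
  k=2: a=2, p=68, q=3
  k=3: a=1, p=91, q=4
  k=4: a=14, p=1342, q=59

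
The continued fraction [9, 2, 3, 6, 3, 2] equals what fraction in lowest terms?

3037/322

Fold from the inside: start with 2/1.
  3 + 1/2 = 7/2
  6 + 2/7 = 44/7
  3 + 7/44 = 139/44
  2 + 44/139 = 322/139
  9 + 139/322 = 3037/322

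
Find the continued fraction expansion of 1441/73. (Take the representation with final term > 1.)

1441 = 19×73 + 54
73 = 1×54 + 19
54 = 2×19 + 16
19 = 1×16 + 3
16 = 5×3 + 1
3 = 3×1 + 0  (stop)
So 1441/73 = [19; 1, 2, 1, 5, 3].

[19; 1, 2, 1, 5, 3]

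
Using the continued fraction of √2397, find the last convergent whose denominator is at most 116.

2399/49

√2397 = [48; 1, 23, 2, 23, 1, 96, …] (period length 6).
Convergents:
  p_0/q_0 = 48/1
  p_1/q_1 = 49/1
  p_2/q_2 = 1175/24
  p_3/q_3 = 2399/49
  p_4/q_4 = 56352/1151
q_3 = 49 ≤ 116 < 1151 = q_4, so the answer is 2399/49.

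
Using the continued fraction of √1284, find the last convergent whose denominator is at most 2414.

77005/2149

√1284 = [35; 1, 4, 1, 70, …] (period length 4).
Convergents:
  p_0/q_0 = 35/1
  p_1/q_1 = 36/1
  p_2/q_2 = 179/5
  p_3/q_3 = 215/6
  p_4/q_4 = 15229/425
  p_5/q_5 = 15444/431
  p_6/q_6 = 77005/2149
  p_7/q_7 = 92449/2580
q_6 = 2149 ≤ 2414 < 2580 = q_7, so the answer is 77005/2149.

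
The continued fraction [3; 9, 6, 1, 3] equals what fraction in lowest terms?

768/247

Using pₖ = aₖpₖ₋₁ + pₖ₋₂ and qₖ = aₖqₖ₋₁ + qₖ₋₂:
  k=0: a=3, p=3, q=1
  k=1: a=9, p=28, q=9
  k=2: a=6, p=171, q=55
  k=3: a=1, p=199, q=64
  k=4: a=3, p=768, q=247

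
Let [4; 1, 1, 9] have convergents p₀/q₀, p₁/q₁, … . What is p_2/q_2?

Using pₖ = aₖpₖ₋₁ + pₖ₋₂, qₖ = aₖqₖ₋₁ + qₖ₋₂ (with p₋₁=1, p₋₂=0, q₋₁=0, q₋₂=1):
  k=0: a=4, p=4, q=1
  k=1: a=1, p=5, q=1
  k=2: a=1, p=9, q=2

9/2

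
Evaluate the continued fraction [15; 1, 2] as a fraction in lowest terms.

Fold from the inside: start with 2/1.
  1 + 1/2 = 3/2
  15 + 2/3 = 47/3

47/3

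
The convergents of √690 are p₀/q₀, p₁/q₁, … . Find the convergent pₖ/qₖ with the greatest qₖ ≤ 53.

√690 = [26; 3, 1, 2, 1, 3, 52, …] (period length 6).
Convergents:
  p_0/q_0 = 26/1
  p_1/q_1 = 79/3
  p_2/q_2 = 105/4
  p_3/q_3 = 289/11
  p_4/q_4 = 394/15
  p_5/q_5 = 1471/56
q_4 = 15 ≤ 53 < 56 = q_5, so the answer is 394/15.

394/15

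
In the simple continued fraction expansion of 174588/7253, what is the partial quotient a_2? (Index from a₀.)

17

174588 = 24·7253 + 516   →  a_0 = 24
7253 = 14·516 + 29   →  a_1 = 14
516 = 17·29 + 23   →  a_2 = 17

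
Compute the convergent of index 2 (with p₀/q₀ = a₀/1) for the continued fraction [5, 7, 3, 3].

Using pₖ = aₖpₖ₋₁ + pₖ₋₂, qₖ = aₖqₖ₋₁ + qₖ₋₂ (with p₋₁=1, p₋₂=0, q₋₁=0, q₋₂=1):
  k=0: a=5, p=5, q=1
  k=1: a=7, p=36, q=7
  k=2: a=3, p=113, q=22

113/22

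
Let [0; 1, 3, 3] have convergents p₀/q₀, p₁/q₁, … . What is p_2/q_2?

Using pₖ = aₖpₖ₋₁ + pₖ₋₂, qₖ = aₖqₖ₋₁ + qₖ₋₂ (with p₋₁=1, p₋₂=0, q₋₁=0, q₋₂=1):
  k=0: a=0, p=0, q=1
  k=1: a=1, p=1, q=1
  k=2: a=3, p=3, q=4

3/4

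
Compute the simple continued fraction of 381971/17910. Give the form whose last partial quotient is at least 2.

381971 = 21×17910 + 5861
17910 = 3×5861 + 327
5861 = 17×327 + 302
327 = 1×302 + 25
302 = 12×25 + 2
25 = 12×2 + 1
2 = 2×1 + 0  (stop)
So 381971/17910 = [21; 3, 17, 1, 12, 12, 2].

[21; 3, 17, 1, 12, 12, 2]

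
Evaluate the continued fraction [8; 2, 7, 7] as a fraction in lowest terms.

906/107

Fold from the inside: start with 7/1.
  7 + 1/7 = 50/7
  2 + 7/50 = 107/50
  8 + 50/107 = 906/107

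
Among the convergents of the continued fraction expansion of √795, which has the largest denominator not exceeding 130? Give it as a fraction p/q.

√795 = [28; 5, 9, 5, 56, …] (period length 4).
Convergents:
  p_0/q_0 = 28/1
  p_1/q_1 = 141/5
  p_2/q_2 = 1297/46
  p_3/q_3 = 6626/235
q_2 = 46 ≤ 130 < 235 = q_3, so the answer is 1297/46.

1297/46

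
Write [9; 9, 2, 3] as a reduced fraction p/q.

Fold from the inside: start with 3/1.
  2 + 1/3 = 7/3
  9 + 3/7 = 66/7
  9 + 7/66 = 601/66

601/66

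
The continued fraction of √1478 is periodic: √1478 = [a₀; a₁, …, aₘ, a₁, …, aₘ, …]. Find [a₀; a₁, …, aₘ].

[38; 2, 4, 38, 4, 2, 76]

a₀ = ⌊√1478⌋ = 38.
With m₀=0, d₀=1 and mₖ₊₁ = dₖaₖ − mₖ, dₖ₊₁ = (n − mₖ₊₁²)/dₖ, aₖ₊₁ = ⌊(a₀+mₖ₊₁)/dₖ₊₁⌋:
  k=1: m=38, d=34, a=2
  k=2: m=30, d=17, a=4
  k=3: m=38, d=2, a=38
  k=4: m=38, d=17, a=4
  k=5: m=30, d=34, a=2
  k=6: m=38, d=1, a=76
d=1 and a=2a₀=76 at k=6, so the next step gives (m, d) = (38, 34) again — its k=1 value — and the period has length 6.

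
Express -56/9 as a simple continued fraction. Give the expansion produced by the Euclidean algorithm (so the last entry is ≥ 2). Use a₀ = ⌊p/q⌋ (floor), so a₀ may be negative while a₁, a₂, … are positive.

-56 = -7*9 + 7
9 = 1*7 + 2
7 = 3*2 + 1
2 = 2*1 + 0  (stop)
So -56/9 = [-7; 1, 3, 2].

[-7; 1, 3, 2]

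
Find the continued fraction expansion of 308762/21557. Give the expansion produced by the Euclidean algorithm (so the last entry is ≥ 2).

308762 = 14*21557 + 6964
21557 = 3*6964 + 665
6964 = 10*665 + 314
665 = 2*314 + 37
314 = 8*37 + 18
37 = 2*18 + 1
18 = 18*1 + 0  (stop)
So 308762/21557 = [14; 3, 10, 2, 8, 2, 18].

[14; 3, 10, 2, 8, 2, 18]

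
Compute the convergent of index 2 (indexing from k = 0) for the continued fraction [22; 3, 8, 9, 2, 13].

Using pₖ = aₖpₖ₋₁ + pₖ₋₂, qₖ = aₖqₖ₋₁ + qₖ₋₂ (with p₋₁=1, p₋₂=0, q₋₁=0, q₋₂=1):
  k=0: a=22, p=22, q=1
  k=1: a=3, p=67, q=3
  k=2: a=8, p=558, q=25

558/25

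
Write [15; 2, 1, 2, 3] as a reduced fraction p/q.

415/27

Using pₖ = aₖpₖ₋₁ + pₖ₋₂ and qₖ = aₖqₖ₋₁ + qₖ₋₂:
  k=0: a=15, p=15, q=1
  k=1: a=2, p=31, q=2
  k=2: a=1, p=46, q=3
  k=3: a=2, p=123, q=8
  k=4: a=3, p=415, q=27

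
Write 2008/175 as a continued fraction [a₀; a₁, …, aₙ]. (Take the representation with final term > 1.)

[11; 2, 9, 4, 2]

2008 = 11·175 + 83
175 = 2·83 + 9
83 = 9·9 + 2
9 = 4·2 + 1
2 = 2·1 + 0  (stop)
So 2008/175 = [11; 2, 9, 4, 2].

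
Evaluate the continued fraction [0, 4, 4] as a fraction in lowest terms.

4/17

Using pₖ = aₖpₖ₋₁ + pₖ₋₂ and qₖ = aₖqₖ₋₁ + qₖ₋₂:
  k=0: a=0, p=0, q=1
  k=1: a=4, p=1, q=4
  k=2: a=4, p=4, q=17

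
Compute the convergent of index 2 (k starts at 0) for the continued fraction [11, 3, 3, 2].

Using pₖ = aₖpₖ₋₁ + pₖ₋₂, qₖ = aₖqₖ₋₁ + qₖ₋₂ (with p₋₁=1, p₋₂=0, q₋₁=0, q₋₂=1):
  k=0: a=11, p=11, q=1
  k=1: a=3, p=34, q=3
  k=2: a=3, p=113, q=10

113/10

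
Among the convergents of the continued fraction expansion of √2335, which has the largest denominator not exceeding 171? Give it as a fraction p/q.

4204/87

√2335 = [48; 3, 9, 3, 96, …] (period length 4).
Convergents:
  p_0/q_0 = 48/1
  p_1/q_1 = 145/3
  p_2/q_2 = 1353/28
  p_3/q_3 = 4204/87
  p_4/q_4 = 404937/8380
q_3 = 87 ≤ 171 < 8380 = q_4, so the answer is 4204/87.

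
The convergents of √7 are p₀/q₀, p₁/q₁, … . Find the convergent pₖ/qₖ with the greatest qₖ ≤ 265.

590/223

√7 = [2; 1, 1, 1, 4, …] (period length 4).
Convergents:
  p_0/q_0 = 2/1
  p_1/q_1 = 3/1
  p_2/q_2 = 5/2
  p_3/q_3 = 8/3
  p_4/q_4 = 37/14
  p_5/q_5 = 45/17
  p_6/q_6 = 82/31
  p_7/q_7 = 127/48
  p_8/q_8 = 590/223
  p_9/q_9 = 717/271
q_8 = 223 ≤ 265 < 271 = q_9, so the answer is 590/223.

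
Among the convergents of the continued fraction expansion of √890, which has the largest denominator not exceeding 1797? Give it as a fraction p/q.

53371/1789

√890 = [29; 1, 4, 1, 58, …] (period length 4).
Convergents:
  p_0/q_0 = 29/1
  p_1/q_1 = 30/1
  p_2/q_2 = 149/5
  p_3/q_3 = 179/6
  p_4/q_4 = 10531/353
  p_5/q_5 = 10710/359
  p_6/q_6 = 53371/1789
  p_7/q_7 = 64081/2148
q_6 = 1789 ≤ 1797 < 2148 = q_7, so the answer is 53371/1789.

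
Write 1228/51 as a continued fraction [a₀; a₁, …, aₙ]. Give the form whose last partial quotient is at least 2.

1228 = 24*51 + 4
51 = 12*4 + 3
4 = 1*3 + 1
3 = 3*1 + 0  (stop)
So 1228/51 = [24; 12, 1, 3].

[24; 12, 1, 3]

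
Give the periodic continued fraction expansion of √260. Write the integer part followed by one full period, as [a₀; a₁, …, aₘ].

a₀ = ⌊√260⌋ = 16.
With m₀=0, d₀=1 and mₖ₊₁ = dₖaₖ − mₖ, dₖ₊₁ = (n − mₖ₊₁²)/dₖ, aₖ₊₁ = ⌊(a₀+mₖ₊₁)/dₖ₊₁⌋:
  k=1: m=16, d=4, a=8
  k=2: m=16, d=1, a=32
d=1 and a=2a₀=32 at k=2, so the next step gives (m, d) = (16, 4) again — its k=1 value — and the period has length 2.

[16; 8, 32]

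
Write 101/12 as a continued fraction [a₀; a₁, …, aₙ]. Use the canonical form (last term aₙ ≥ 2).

[8; 2, 2, 2]

101 = 8*12 + 5
12 = 2*5 + 2
5 = 2*2 + 1
2 = 2*1 + 0  (stop)
So 101/12 = [8; 2, 2, 2].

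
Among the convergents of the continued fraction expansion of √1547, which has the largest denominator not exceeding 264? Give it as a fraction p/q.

9243/235

√1547 = [39; 3, 78, …] (period length 2).
Convergents:
  p_0/q_0 = 39/1
  p_1/q_1 = 118/3
  p_2/q_2 = 9243/235
  p_3/q_3 = 27847/708
q_2 = 235 ≤ 264 < 708 = q_3, so the answer is 9243/235.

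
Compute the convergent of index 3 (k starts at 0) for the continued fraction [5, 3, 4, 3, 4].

Using pₖ = aₖpₖ₋₁ + pₖ₋₂, qₖ = aₖqₖ₋₁ + qₖ₋₂ (with p₋₁=1, p₋₂=0, q₋₁=0, q₋₂=1):
  k=0: a=5, p=5, q=1
  k=1: a=3, p=16, q=3
  k=2: a=4, p=69, q=13
  k=3: a=3, p=223, q=42

223/42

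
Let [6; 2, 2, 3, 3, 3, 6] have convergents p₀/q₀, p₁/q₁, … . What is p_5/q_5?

Using pₖ = aₖpₖ₋₁ + pₖ₋₂, qₖ = aₖqₖ₋₁ + qₖ₋₂ (with p₋₁=1, p₋₂=0, q₋₁=0, q₋₂=1):
  k=0: a=6, p=6, q=1
  k=1: a=2, p=13, q=2
  k=2: a=2, p=32, q=5
  k=3: a=3, p=109, q=17
  k=4: a=3, p=359, q=56
  k=5: a=3, p=1186, q=185

1186/185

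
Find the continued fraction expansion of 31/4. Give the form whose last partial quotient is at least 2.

31 = 7×4 + 3
4 = 1×3 + 1
3 = 3×1 + 0  (stop)
So 31/4 = [7; 1, 3].

[7; 1, 3]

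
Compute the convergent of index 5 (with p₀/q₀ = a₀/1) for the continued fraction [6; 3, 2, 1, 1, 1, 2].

170/27

Using pₖ = aₖpₖ₋₁ + pₖ₋₂, qₖ = aₖqₖ₋₁ + qₖ₋₂ (with p₋₁=1, p₋₂=0, q₋₁=0, q₋₂=1):
  k=0: a=6, p=6, q=1
  k=1: a=3, p=19, q=3
  k=2: a=2, p=44, q=7
  k=3: a=1, p=63, q=10
  k=4: a=1, p=107, q=17
  k=5: a=1, p=170, q=27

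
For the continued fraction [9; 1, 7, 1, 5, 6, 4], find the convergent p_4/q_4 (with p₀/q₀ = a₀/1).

524/53

Using pₖ = aₖpₖ₋₁ + pₖ₋₂, qₖ = aₖqₖ₋₁ + qₖ₋₂ (with p₋₁=1, p₋₂=0, q₋₁=0, q₋₂=1):
  k=0: a=9, p=9, q=1
  k=1: a=1, p=10, q=1
  k=2: a=7, p=79, q=8
  k=3: a=1, p=89, q=9
  k=4: a=5, p=524, q=53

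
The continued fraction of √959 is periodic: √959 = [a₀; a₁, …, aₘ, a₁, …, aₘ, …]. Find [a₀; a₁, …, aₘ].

[30; 1, 29, 1, 60]

a₀ = ⌊√959⌋ = 30.
With m₀=0, d₀=1 and mₖ₊₁ = dₖaₖ − mₖ, dₖ₊₁ = (n − mₖ₊₁²)/dₖ, aₖ₊₁ = ⌊(a₀+mₖ₊₁)/dₖ₊₁⌋:
  k=1: m=30, d=59, a=1
  k=2: m=29, d=2, a=29
  k=3: m=29, d=59, a=1
  k=4: m=30, d=1, a=60
d=1 and a=2a₀=60 at k=4, so the next step gives (m, d) = (30, 59) again — its k=1 value — and the period has length 4.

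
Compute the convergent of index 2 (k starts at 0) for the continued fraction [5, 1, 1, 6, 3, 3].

11/2

Using pₖ = aₖpₖ₋₁ + pₖ₋₂, qₖ = aₖqₖ₋₁ + qₖ₋₂ (with p₋₁=1, p₋₂=0, q₋₁=0, q₋₂=1):
  k=0: a=5, p=5, q=1
  k=1: a=1, p=6, q=1
  k=2: a=1, p=11, q=2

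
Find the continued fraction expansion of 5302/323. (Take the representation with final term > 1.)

5302 = 16*323 + 134
323 = 2*134 + 55
134 = 2*55 + 24
55 = 2*24 + 7
24 = 3*7 + 3
7 = 2*3 + 1
3 = 3*1 + 0  (stop)
So 5302/323 = [16; 2, 2, 2, 3, 2, 3].

[16; 2, 2, 2, 3, 2, 3]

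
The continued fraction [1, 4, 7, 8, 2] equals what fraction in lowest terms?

Fold from the inside: start with 2/1.
  8 + 1/2 = 17/2
  7 + 2/17 = 121/17
  4 + 17/121 = 501/121
  1 + 121/501 = 622/501

622/501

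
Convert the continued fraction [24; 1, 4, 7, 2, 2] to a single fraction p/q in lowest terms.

4713/190

Using pₖ = aₖpₖ₋₁ + pₖ₋₂ and qₖ = aₖqₖ₋₁ + qₖ₋₂:
  k=0: a=24, p=24, q=1
  k=1: a=1, p=25, q=1
  k=2: a=4, p=124, q=5
  k=3: a=7, p=893, q=36
  k=4: a=2, p=1910, q=77
  k=5: a=2, p=4713, q=190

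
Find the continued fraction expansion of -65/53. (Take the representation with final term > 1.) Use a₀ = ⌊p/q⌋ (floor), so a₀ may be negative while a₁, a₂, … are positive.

-65 = -2*53 + 41
53 = 1*41 + 12
41 = 3*12 + 5
12 = 2*5 + 2
5 = 2*2 + 1
2 = 2*1 + 0  (stop)
So -65/53 = [-2; 1, 3, 2, 2, 2].

[-2; 1, 3, 2, 2, 2]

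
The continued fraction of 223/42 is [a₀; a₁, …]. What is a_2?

223 = 5·42 + 13   →  a_0 = 5
42 = 3·13 + 3   →  a_1 = 3
13 = 4·3 + 1   →  a_2 = 4

4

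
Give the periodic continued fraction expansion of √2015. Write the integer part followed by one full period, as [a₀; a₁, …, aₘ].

a₀ = ⌊√2015⌋ = 44.

[44; 1, 7, 1, 88]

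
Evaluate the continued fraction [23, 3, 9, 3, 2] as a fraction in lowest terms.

4711/202

Using pₖ = aₖpₖ₋₁ + pₖ₋₂ and qₖ = aₖqₖ₋₁ + qₖ₋₂:
  k=0: a=23, p=23, q=1
  k=1: a=3, p=70, q=3
  k=2: a=9, p=653, q=28
  k=3: a=3, p=2029, q=87
  k=4: a=2, p=4711, q=202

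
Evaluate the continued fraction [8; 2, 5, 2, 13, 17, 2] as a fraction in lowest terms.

96026/11353

Using pₖ = aₖpₖ₋₁ + pₖ₋₂ and qₖ = aₖqₖ₋₁ + qₖ₋₂:
  k=0: a=8, p=8, q=1
  k=1: a=2, p=17, q=2
  k=2: a=5, p=93, q=11
  k=3: a=2, p=203, q=24
  k=4: a=13, p=2732, q=323
  k=5: a=17, p=46647, q=5515
  k=6: a=2, p=96026, q=11353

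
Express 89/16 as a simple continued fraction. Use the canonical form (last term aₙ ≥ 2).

[5; 1, 1, 3, 2]

89 = 5·16 + 9
16 = 1·9 + 7
9 = 1·7 + 2
7 = 3·2 + 1
2 = 2·1 + 0  (stop)
So 89/16 = [5; 1, 1, 3, 2].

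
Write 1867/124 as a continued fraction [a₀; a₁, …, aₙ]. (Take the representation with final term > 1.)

[15; 17, 1, 2, 2]

1867 = 15·124 + 7
124 = 17·7 + 5
7 = 1·5 + 2
5 = 2·2 + 1
2 = 2·1 + 0  (stop)
So 1867/124 = [15; 17, 1, 2, 2].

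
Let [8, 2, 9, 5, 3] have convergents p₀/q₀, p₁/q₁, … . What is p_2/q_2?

161/19

Using pₖ = aₖpₖ₋₁ + pₖ₋₂, qₖ = aₖqₖ₋₁ + qₖ₋₂ (with p₋₁=1, p₋₂=0, q₋₁=0, q₋₂=1):
  k=0: a=8, p=8, q=1
  k=1: a=2, p=17, q=2
  k=2: a=9, p=161, q=19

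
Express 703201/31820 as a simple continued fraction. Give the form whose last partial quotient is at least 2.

703201 = 22·31820 + 3161
31820 = 10·3161 + 210
3161 = 15·210 + 11
210 = 19·11 + 1
11 = 11·1 + 0  (stop)
So 703201/31820 = [22; 10, 15, 19, 11].

[22; 10, 15, 19, 11]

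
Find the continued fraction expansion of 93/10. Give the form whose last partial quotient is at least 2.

93 = 9×10 + 3
10 = 3×3 + 1
3 = 3×1 + 0  (stop)
So 93/10 = [9; 3, 3].

[9; 3, 3]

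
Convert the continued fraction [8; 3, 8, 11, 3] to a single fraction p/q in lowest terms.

Fold from the inside: start with 3/1.
  11 + 1/3 = 34/3
  8 + 3/34 = 275/34
  3 + 34/275 = 859/275
  8 + 275/859 = 7147/859

7147/859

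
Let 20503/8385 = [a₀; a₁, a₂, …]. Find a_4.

20503 = 2·8385 + 3733   →  a_0 = 2
8385 = 2·3733 + 919   →  a_1 = 2
3733 = 4·919 + 57   →  a_2 = 4
919 = 16·57 + 7   →  a_3 = 16
57 = 8·7 + 1   →  a_4 = 8

8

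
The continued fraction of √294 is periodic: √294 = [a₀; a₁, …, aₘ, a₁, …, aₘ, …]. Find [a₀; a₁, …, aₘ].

[17; 6, 1, 4, 1, 6, 34]

a₀ = ⌊√294⌋ = 17.
With m₀=0, d₀=1 and mₖ₊₁ = dₖaₖ − mₖ, dₖ₊₁ = (n − mₖ₊₁²)/dₖ, aₖ₊₁ = ⌊(a₀+mₖ₊₁)/dₖ₊₁⌋:
  k=1: m=17, d=5, a=6
  k=2: m=13, d=25, a=1
  k=3: m=12, d=6, a=4
  k=4: m=12, d=25, a=1
  k=5: m=13, d=5, a=6
  k=6: m=17, d=1, a=34
d=1 and a=2a₀=34 at k=6, so the next step gives (m, d) = (17, 5) again — its k=1 value — and the period has length 6.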